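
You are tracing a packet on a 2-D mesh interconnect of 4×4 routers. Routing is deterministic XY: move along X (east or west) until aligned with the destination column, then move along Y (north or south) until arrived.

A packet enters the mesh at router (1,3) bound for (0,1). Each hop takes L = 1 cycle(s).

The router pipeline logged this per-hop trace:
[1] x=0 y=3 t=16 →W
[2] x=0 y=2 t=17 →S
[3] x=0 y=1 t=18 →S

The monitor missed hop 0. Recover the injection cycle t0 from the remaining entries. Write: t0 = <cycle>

t0 = 15

cyc[1] = 16 and cyc[k] = t0 + k·L for every k.
Subtract one hop: t0 = 16 − 1 = 15.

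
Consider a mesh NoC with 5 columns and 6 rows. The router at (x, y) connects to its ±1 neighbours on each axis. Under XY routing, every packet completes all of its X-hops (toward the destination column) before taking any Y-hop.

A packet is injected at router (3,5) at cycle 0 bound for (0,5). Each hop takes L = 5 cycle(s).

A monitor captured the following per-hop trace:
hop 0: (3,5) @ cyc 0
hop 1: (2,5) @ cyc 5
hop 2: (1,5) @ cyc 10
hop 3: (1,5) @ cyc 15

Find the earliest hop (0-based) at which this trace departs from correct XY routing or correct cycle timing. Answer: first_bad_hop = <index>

  1: Δx=-1 Δy=+0 Δt=5 [ok]
  2: Δx=-1 Δy=+0 Δt=5 [ok]
  3: Δx=+0 Δy=+0 Δt=5 [BAD: non-unit step]

first_bad_hop = 3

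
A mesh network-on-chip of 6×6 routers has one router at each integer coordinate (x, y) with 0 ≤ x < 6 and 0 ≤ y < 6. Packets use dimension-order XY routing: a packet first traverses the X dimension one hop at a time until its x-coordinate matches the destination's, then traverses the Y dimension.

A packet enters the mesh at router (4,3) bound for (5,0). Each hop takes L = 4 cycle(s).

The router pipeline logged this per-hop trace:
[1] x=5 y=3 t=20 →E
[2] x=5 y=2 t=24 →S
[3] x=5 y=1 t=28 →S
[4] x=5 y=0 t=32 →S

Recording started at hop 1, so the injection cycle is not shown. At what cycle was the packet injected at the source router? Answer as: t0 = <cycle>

cyc[1] = 20 and cyc[k] = t0 + k·L for every k.
Subtract one hop: t0 = 20 − 4 = 16.

t0 = 16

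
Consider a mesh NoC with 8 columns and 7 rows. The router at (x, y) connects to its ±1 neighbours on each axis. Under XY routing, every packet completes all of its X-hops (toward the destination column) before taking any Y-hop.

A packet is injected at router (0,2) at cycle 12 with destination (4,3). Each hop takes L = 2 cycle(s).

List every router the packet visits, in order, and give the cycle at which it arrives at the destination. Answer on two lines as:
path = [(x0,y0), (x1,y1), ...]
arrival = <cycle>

path = [(0,2), (1,2), (2,2), (3,2), (4,2), (4,3)]
arrival = 22

t=12: at (0,2)
t=14: at (1,2) after E
t=16: at (2,2) after E
t=18: at (3,2) after E
t=20: at (4,2) after E
t=22: at (4,3) after N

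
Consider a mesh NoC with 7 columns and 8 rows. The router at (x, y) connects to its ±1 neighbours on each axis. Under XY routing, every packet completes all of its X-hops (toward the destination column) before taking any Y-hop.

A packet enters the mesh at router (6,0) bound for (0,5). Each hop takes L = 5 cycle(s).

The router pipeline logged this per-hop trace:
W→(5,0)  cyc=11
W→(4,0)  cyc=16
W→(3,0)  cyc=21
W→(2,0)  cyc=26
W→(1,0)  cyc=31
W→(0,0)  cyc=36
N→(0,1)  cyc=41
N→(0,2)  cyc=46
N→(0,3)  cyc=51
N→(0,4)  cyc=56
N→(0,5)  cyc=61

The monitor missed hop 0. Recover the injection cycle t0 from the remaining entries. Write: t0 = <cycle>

t0 = 6

At hop 1 the cycle is 11; in general cyc_k = t0 + kL.
t0 = cyc[1] − L = 11 − 5 = 6.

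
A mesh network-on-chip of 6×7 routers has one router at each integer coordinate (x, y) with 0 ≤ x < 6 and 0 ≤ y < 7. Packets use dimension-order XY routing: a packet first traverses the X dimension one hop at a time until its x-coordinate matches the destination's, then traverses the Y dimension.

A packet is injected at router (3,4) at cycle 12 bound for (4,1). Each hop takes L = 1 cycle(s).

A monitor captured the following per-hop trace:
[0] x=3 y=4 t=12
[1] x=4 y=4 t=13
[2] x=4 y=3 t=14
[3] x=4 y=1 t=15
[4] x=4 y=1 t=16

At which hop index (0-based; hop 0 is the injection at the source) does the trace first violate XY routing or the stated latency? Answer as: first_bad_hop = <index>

first_bad_hop = 3

  1: Δx=+1 Δy=+0 Δt=1 [ok]
  2: Δx=+0 Δy=-1 Δt=1 [ok]
  3: Δx=+0 Δy=-2 Δt=1 [BAD: non-unit step]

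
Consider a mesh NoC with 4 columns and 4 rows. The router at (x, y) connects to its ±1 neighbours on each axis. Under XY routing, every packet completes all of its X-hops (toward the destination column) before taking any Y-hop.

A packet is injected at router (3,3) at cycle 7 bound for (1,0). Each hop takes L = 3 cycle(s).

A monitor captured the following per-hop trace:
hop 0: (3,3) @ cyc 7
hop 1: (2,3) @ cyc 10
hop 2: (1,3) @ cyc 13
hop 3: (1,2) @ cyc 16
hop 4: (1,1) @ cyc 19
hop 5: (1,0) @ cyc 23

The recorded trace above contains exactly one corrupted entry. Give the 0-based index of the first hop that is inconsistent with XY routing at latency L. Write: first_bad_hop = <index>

first_bad_hop = 5

hop 1: step (-1,+0), +3 cyc — ok
hop 2: step (-1,+0), +3 cyc — ok
hop 3: step (+0,-1), +3 cyc — ok
hop 4: step (+0,-1), +3 cyc — ok
hop 5: step (+0,-1), +4 cyc — BAD: Δcyc=4≠L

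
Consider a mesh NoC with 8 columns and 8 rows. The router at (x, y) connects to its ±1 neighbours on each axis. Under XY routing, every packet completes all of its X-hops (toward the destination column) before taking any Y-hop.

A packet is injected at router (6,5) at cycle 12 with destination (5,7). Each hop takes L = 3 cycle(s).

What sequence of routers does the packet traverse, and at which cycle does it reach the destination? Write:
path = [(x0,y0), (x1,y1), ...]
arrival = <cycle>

src (6,5)  cyc=12
W→(5,5)  cyc=15
N→(5,6)  cyc=18
N→(5,7)  cyc=21

path = [(6,5), (5,5), (5,6), (5,7)]
arrival = 21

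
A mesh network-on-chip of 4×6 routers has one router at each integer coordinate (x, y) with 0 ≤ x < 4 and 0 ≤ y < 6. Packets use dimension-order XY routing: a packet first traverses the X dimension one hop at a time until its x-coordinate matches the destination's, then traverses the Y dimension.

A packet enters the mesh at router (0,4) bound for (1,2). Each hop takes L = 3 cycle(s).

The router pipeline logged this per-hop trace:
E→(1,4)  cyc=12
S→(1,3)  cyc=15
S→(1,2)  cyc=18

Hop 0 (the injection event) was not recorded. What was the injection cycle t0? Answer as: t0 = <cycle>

The first recorded entry is hop 1 at cycle 12.
Therefore t0 = 12 − L = 9.

t0 = 9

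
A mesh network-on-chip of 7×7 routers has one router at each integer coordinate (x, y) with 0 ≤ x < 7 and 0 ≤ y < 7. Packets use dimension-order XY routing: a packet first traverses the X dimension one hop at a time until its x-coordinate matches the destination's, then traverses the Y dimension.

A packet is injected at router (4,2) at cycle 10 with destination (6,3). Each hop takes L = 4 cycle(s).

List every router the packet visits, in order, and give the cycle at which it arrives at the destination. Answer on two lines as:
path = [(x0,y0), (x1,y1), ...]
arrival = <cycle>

path = [(4,2), (5,2), (6,2), (6,3)]
arrival = 22

  0. router=(4,2) cycle=10 (inject)
  1. router=(5,2) cycle=14 dir=E
  2. router=(6,2) cycle=18 dir=E
  3. router=(6,3) cycle=22 dir=N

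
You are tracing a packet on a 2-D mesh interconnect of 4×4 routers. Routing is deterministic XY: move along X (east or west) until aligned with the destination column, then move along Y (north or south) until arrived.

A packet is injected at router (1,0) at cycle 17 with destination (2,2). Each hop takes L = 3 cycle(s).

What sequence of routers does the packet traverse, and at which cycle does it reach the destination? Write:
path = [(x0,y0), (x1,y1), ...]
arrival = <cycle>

hop 0: (1,0) @ cyc 17
hop 1: (2,0) @ cyc 20  [E]
hop 2: (2,1) @ cyc 23  [N]
hop 3: (2,2) @ cyc 26  [N]

path = [(1,0), (2,0), (2,1), (2,2)]
arrival = 26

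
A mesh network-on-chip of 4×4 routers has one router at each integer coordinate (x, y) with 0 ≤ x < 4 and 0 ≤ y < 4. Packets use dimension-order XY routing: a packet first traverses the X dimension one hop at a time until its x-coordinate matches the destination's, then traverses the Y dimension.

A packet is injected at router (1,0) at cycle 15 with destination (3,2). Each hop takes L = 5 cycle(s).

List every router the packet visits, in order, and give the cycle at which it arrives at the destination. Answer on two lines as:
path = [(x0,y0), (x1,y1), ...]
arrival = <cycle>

#0 — 1,0 | c15
#1 — 2,0 | c20 | E
#2 — 3,0 | c25 | E
#3 — 3,1 | c30 | N
#4 — 3,2 | c35 | N

path = [(1,0), (2,0), (3,0), (3,1), (3,2)]
arrival = 35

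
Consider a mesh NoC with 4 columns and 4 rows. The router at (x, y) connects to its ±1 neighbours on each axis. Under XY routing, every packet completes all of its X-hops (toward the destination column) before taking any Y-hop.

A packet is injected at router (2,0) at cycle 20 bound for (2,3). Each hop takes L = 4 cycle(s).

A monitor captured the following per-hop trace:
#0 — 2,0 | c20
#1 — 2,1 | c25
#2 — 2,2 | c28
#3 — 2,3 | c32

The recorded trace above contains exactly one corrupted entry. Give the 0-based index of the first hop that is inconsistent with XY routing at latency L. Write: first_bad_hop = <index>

[1] (+0,+1) / 5c ⇒ BAD: Δcyc=5≠L

first_bad_hop = 1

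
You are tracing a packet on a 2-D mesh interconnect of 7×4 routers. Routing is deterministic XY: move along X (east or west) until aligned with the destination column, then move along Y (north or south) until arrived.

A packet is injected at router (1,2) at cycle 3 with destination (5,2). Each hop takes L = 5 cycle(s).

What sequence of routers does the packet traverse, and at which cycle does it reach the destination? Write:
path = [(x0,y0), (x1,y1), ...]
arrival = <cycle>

  0. router=(1,2) cycle=3 (inject)
  1. router=(2,2) cycle=8 dir=E
  2. router=(3,2) cycle=13 dir=E
  3. router=(4,2) cycle=18 dir=E
  4. router=(5,2) cycle=23 dir=E

path = [(1,2), (2,2), (3,2), (4,2), (5,2)]
arrival = 23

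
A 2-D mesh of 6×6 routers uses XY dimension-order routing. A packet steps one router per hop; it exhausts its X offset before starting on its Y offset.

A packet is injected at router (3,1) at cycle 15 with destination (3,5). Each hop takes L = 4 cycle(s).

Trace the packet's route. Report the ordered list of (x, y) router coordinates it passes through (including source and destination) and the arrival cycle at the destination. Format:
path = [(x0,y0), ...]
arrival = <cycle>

#0 — 3,1 | c15
#1 — 3,2 | c19 | N
#2 — 3,3 | c23 | N
#3 — 3,4 | c27 | N
#4 — 3,5 | c31 | N

path = [(3,1), (3,2), (3,3), (3,4), (3,5)]
arrival = 31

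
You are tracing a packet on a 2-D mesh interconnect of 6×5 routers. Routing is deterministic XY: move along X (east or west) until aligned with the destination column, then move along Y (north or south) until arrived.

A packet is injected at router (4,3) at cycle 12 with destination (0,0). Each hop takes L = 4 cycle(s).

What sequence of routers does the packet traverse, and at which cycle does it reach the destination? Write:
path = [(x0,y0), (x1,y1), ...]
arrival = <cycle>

t=12: at (4,3)
t=16: at (3,3) after W
t=20: at (2,3) after W
t=24: at (1,3) after W
t=28: at (0,3) after W
t=32: at (0,2) after S
t=36: at (0,1) after S
t=40: at (0,0) after S

path = [(4,3), (3,3), (2,3), (1,3), (0,3), (0,2), (0,1), (0,0)]
arrival = 40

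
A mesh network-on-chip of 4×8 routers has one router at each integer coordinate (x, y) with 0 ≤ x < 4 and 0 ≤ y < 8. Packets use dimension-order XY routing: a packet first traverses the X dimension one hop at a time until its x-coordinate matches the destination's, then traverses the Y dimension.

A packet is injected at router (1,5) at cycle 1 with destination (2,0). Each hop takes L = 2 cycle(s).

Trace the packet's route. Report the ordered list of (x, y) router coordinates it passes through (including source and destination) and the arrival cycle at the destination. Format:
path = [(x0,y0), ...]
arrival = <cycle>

path = [(1,5), (2,5), (2,4), (2,3), (2,2), (2,1), (2,0)]
arrival = 13

  0. router=(1,5) cycle=1 (inject)
  1. router=(2,5) cycle=3 dir=E
  2. router=(2,4) cycle=5 dir=S
  3. router=(2,3) cycle=7 dir=S
  4. router=(2,2) cycle=9 dir=S
  5. router=(2,1) cycle=11 dir=S
  6. router=(2,0) cycle=13 dir=S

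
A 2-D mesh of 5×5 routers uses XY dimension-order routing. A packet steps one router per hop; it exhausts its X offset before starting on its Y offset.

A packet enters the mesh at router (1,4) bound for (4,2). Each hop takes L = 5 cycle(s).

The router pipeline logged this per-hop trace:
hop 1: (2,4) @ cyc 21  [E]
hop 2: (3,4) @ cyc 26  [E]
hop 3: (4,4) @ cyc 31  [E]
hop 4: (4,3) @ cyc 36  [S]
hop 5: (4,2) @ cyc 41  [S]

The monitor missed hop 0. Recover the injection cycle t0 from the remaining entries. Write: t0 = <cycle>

cyc[1] = 21 and cyc[k] = t0 + k·L for every k.
t0 = cyc[1] − L = 21 − 5 = 16.

t0 = 16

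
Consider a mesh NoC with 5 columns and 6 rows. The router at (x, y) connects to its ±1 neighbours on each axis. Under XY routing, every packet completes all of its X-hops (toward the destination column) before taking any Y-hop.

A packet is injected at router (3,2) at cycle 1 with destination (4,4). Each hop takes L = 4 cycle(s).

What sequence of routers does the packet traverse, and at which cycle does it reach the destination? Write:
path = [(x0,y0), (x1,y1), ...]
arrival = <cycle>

path = [(3,2), (4,2), (4,3), (4,4)]
arrival = 13

hop 0: (3,2) @ cyc 1
hop 1: (4,2) @ cyc 5  [E]
hop 2: (4,3) @ cyc 9  [N]
hop 3: (4,4) @ cyc 13  [N]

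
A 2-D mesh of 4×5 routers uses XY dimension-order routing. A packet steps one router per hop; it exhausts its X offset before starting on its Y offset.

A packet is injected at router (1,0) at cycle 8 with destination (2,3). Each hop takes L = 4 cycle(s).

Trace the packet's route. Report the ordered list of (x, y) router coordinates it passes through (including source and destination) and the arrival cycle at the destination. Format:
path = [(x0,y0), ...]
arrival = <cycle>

path = [(1,0), (2,0), (2,1), (2,2), (2,3)]
arrival = 24

  0. router=(1,0) cycle=8 (inject)
  1. router=(2,0) cycle=12 dir=E
  2. router=(2,1) cycle=16 dir=N
  3. router=(2,2) cycle=20 dir=N
  4. router=(2,3) cycle=24 dir=N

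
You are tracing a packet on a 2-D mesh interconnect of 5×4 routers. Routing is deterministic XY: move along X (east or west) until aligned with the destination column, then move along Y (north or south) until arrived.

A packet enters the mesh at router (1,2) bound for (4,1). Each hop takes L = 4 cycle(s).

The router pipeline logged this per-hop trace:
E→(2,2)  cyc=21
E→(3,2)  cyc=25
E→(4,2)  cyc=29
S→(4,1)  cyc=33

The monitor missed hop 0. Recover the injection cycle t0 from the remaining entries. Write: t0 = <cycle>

cyc[1] = 21 and cyc[k] = t0 + k·L for every k.
Subtract one hop: t0 = 21 − 4 = 17.

t0 = 17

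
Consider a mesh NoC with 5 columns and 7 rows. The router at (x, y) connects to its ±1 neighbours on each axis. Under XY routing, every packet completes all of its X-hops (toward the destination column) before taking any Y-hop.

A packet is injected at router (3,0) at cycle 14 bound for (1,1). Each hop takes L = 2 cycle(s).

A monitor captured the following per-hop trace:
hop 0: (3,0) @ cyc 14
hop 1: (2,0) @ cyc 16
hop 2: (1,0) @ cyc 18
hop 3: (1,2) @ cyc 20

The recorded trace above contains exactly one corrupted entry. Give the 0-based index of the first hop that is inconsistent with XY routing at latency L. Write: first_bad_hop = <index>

first_bad_hop = 3

check 1→ d=(-1,0) cyc+2: ok
check 2→ d=(-1,0) cyc+2: ok
check 3→ d=(0,2) cyc+2: BAD: non-unit step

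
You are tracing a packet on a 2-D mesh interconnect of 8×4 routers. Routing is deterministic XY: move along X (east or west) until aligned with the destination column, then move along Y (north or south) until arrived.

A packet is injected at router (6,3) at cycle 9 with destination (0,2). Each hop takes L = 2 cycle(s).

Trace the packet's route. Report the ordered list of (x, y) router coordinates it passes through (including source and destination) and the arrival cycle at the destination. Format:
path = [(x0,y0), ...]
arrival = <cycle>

path = [(6,3), (5,3), (4,3), (3,3), (2,3), (1,3), (0,3), (0,2)]
arrival = 23

#0 — 6,3 | c9
#1 — 5,3 | c11 | W
#2 — 4,3 | c13 | W
#3 — 3,3 | c15 | W
#4 — 2,3 | c17 | W
#5 — 1,3 | c19 | W
#6 — 0,3 | c21 | W
#7 — 0,2 | c23 | S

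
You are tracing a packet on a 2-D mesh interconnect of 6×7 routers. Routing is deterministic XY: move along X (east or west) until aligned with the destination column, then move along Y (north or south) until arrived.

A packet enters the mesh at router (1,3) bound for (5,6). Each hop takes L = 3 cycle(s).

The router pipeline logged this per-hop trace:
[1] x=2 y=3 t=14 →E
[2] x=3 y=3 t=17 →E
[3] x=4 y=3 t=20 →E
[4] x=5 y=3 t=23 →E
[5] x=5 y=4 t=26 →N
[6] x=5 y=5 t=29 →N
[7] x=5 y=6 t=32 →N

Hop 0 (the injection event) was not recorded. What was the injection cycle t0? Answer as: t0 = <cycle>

t0 = 11

Hop 1 reached at cycle 14; hop k is at t0 + k·L.
Subtract one hop: t0 = 14 − 3 = 11.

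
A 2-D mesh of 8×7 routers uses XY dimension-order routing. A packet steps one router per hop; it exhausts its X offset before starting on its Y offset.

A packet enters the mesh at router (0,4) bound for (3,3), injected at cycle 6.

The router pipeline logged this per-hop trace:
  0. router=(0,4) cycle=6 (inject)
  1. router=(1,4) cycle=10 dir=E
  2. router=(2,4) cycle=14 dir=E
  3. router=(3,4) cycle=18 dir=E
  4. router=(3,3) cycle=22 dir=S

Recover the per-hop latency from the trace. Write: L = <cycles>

Between hops 0 and 1 the cycle counter advances 10 − 6 = 4.
Per-hop latency L = Δcyc = 4.

L = 4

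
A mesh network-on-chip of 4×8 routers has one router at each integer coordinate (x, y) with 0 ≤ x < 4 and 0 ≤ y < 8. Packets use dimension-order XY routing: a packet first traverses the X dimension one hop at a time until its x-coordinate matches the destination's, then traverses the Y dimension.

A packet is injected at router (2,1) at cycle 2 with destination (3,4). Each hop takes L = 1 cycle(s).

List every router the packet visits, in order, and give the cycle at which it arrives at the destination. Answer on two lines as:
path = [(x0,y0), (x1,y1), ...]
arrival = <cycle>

  0. router=(2,1) cycle=2 (inject)
  1. router=(3,1) cycle=3 dir=E
  2. router=(3,2) cycle=4 dir=N
  3. router=(3,3) cycle=5 dir=N
  4. router=(3,4) cycle=6 dir=N

path = [(2,1), (3,1), (3,2), (3,3), (3,4)]
arrival = 6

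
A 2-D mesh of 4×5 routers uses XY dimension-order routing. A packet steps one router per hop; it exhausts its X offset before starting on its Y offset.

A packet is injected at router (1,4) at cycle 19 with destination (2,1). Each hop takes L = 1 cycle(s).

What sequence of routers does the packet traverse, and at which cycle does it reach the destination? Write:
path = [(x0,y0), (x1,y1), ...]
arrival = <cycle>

path = [(1,4), (2,4), (2,3), (2,2), (2,1)]
arrival = 23

src (1,4)  cyc=19
E→(2,4)  cyc=20
S→(2,3)  cyc=21
S→(2,2)  cyc=22
S→(2,1)  cyc=23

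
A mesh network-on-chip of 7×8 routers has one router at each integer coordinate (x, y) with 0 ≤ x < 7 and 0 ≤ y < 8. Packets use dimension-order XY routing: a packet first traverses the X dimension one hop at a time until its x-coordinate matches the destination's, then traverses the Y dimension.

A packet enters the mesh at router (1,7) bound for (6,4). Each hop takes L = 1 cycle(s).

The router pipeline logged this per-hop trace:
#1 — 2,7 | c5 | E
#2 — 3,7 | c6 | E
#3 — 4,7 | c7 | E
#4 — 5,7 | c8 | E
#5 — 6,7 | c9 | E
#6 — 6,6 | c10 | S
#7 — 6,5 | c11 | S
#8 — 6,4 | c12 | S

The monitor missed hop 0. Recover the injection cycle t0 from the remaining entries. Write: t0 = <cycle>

Hop 1 reached at cycle 5; hop k is at t0 + k·L.
So t0 = 5 − 1·1 = 4.

t0 = 4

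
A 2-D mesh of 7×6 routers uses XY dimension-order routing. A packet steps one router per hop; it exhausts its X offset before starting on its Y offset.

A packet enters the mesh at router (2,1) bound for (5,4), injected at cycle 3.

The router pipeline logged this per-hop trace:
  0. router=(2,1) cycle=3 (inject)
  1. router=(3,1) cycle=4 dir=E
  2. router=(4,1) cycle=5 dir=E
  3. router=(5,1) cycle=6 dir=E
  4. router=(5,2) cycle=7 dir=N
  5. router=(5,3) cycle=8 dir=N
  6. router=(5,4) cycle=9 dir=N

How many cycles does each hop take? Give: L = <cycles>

From hop 0 (3) to hop 1 (4): +1 cycles.
That increment is L by definition: L = 1.

L = 1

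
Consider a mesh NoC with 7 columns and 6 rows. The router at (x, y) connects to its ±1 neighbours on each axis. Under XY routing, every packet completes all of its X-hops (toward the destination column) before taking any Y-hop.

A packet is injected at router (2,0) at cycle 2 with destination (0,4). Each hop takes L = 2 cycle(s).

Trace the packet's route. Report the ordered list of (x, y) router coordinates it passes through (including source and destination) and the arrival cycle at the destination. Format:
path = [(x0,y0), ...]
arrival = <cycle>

#0 — 2,0 | c2
#1 — 1,0 | c4 | W
#2 — 0,0 | c6 | W
#3 — 0,1 | c8 | N
#4 — 0,2 | c10 | N
#5 — 0,3 | c12 | N
#6 — 0,4 | c14 | N

path = [(2,0), (1,0), (0,0), (0,1), (0,2), (0,3), (0,4)]
arrival = 14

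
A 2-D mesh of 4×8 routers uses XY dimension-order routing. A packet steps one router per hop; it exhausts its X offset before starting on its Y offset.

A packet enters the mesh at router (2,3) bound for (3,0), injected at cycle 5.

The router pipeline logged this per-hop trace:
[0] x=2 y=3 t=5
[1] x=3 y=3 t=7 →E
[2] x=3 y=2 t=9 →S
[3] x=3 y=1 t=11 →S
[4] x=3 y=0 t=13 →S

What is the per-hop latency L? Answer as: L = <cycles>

Between hops 0 and 1 the cycle counter advances 7 − 5 = 2.
That increment is L by definition: L = 2.

L = 2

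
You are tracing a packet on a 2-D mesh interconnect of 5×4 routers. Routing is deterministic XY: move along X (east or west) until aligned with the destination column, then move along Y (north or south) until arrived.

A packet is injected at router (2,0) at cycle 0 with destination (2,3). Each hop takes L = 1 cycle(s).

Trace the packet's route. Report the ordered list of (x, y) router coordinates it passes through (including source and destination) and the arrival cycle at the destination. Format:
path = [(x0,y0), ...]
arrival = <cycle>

src (2,0)  cyc=0
N→(2,1)  cyc=1
N→(2,2)  cyc=2
N→(2,3)  cyc=3

path = [(2,0), (2,1), (2,2), (2,3)]
arrival = 3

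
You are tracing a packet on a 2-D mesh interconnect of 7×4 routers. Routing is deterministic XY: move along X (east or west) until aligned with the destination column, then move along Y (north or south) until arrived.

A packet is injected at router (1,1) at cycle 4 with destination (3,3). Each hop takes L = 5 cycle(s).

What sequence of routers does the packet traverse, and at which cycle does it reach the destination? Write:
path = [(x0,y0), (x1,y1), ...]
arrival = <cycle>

t=4: at (1,1)
t=9: at (2,1) after E
t=14: at (3,1) after E
t=19: at (3,2) after N
t=24: at (3,3) after N

path = [(1,1), (2,1), (3,1), (3,2), (3,3)]
arrival = 24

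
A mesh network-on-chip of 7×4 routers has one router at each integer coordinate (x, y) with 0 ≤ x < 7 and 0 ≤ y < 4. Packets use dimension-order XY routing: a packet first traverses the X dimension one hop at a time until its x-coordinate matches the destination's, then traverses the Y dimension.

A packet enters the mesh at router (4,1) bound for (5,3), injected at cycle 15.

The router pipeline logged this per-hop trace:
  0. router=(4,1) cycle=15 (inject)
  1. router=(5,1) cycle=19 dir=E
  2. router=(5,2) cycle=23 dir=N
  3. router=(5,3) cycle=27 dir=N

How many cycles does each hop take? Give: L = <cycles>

L = 4

From hop 0 (15) to hop 1 (19): +4 cycles.
That increment is L by definition: L = 4.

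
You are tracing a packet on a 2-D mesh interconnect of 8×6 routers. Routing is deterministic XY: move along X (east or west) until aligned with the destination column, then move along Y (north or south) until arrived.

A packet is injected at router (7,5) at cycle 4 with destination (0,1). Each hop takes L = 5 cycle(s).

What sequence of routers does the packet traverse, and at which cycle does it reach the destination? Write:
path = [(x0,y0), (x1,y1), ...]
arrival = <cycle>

hop 0: (7,5) @ cyc 4
hop 1: (6,5) @ cyc 9  [W]
hop 2: (5,5) @ cyc 14  [W]
hop 3: (4,5) @ cyc 19  [W]
hop 4: (3,5) @ cyc 24  [W]
hop 5: (2,5) @ cyc 29  [W]
hop 6: (1,5) @ cyc 34  [W]
hop 7: (0,5) @ cyc 39  [W]
hop 8: (0,4) @ cyc 44  [S]
hop 9: (0,3) @ cyc 49  [S]
hop 10: (0,2) @ cyc 54  [S]
hop 11: (0,1) @ cyc 59  [S]

path = [(7,5), (6,5), (5,5), (4,5), (3,5), (2,5), (1,5), (0,5), (0,4), (0,3), (0,2), (0,1)]
arrival = 59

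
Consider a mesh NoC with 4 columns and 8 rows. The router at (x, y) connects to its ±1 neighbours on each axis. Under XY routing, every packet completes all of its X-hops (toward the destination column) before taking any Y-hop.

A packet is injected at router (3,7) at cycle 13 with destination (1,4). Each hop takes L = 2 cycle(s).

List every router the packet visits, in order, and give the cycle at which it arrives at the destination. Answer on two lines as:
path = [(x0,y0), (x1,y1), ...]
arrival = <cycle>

path = [(3,7), (2,7), (1,7), (1,6), (1,5), (1,4)]
arrival = 23

[0] x=3 y=7 t=13
[1] x=2 y=7 t=15 →W
[2] x=1 y=7 t=17 →W
[3] x=1 y=6 t=19 →S
[4] x=1 y=5 t=21 →S
[5] x=1 y=4 t=23 →S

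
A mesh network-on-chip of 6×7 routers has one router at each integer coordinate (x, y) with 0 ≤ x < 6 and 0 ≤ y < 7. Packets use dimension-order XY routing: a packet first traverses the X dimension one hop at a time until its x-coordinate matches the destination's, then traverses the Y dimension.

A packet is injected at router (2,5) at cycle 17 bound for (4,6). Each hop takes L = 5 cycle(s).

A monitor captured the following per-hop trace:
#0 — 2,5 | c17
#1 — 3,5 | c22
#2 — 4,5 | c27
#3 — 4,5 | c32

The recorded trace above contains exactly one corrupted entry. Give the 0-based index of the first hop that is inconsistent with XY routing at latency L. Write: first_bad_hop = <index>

first_bad_hop = 3

check 1→ d=(1,0) cyc+5: ok
check 2→ d=(1,0) cyc+5: ok
check 3→ d=(0,0) cyc+5: BAD: non-unit step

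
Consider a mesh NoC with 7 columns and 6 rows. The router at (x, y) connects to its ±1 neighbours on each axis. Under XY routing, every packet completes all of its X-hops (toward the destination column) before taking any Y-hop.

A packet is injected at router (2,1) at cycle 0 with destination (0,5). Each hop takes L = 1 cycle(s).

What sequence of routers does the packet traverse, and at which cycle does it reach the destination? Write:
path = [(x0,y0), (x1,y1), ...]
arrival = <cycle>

  0. router=(2,1) cycle=0 (inject)
  1. router=(1,1) cycle=1 dir=W
  2. router=(0,1) cycle=2 dir=W
  3. router=(0,2) cycle=3 dir=N
  4. router=(0,3) cycle=4 dir=N
  5. router=(0,4) cycle=5 dir=N
  6. router=(0,5) cycle=6 dir=N

path = [(2,1), (1,1), (0,1), (0,2), (0,3), (0,4), (0,5)]
arrival = 6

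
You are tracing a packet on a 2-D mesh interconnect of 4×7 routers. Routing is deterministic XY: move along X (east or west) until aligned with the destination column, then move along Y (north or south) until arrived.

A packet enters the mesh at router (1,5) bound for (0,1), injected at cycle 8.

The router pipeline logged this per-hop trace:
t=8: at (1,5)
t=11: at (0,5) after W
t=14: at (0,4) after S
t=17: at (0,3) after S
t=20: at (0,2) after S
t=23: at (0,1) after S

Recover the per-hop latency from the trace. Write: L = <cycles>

Δcyc across hop 0→1: 11 − 8 = 3.
Per-hop latency L = Δcyc = 3.

L = 3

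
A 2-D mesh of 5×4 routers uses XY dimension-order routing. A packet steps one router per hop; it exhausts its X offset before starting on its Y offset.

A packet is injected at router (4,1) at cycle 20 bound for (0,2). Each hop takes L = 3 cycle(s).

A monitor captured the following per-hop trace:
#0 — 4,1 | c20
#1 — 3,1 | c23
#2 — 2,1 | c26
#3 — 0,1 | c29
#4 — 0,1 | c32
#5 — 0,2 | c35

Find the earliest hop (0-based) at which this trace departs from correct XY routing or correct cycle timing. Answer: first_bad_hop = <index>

first_bad_hop = 3

  1: Δx=-1 Δy=+0 Δt=3 [ok]
  2: Δx=-1 Δy=+0 Δt=3 [ok]
  3: Δx=-2 Δy=+0 Δt=3 [BAD: non-unit step]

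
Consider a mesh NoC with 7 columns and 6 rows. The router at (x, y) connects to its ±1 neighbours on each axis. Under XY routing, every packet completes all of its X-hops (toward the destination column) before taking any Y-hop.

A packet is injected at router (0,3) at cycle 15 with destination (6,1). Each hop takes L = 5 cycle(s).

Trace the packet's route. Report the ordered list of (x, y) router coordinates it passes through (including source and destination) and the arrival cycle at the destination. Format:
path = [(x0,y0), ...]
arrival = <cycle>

path = [(0,3), (1,3), (2,3), (3,3), (4,3), (5,3), (6,3), (6,2), (6,1)]
arrival = 55

src (0,3)  cyc=15
E→(1,3)  cyc=20
E→(2,3)  cyc=25
E→(3,3)  cyc=30
E→(4,3)  cyc=35
E→(5,3)  cyc=40
E→(6,3)  cyc=45
S→(6,2)  cyc=50
S→(6,1)  cyc=55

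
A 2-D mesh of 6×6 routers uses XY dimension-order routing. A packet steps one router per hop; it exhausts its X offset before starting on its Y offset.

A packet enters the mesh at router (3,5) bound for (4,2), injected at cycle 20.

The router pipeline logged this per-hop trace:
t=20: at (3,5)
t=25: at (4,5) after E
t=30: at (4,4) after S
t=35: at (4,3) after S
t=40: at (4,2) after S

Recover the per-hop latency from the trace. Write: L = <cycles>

cyc[1] − cyc[0] = 25 − 20 = 5.
One hop costs L cycles, so L = 5.

L = 5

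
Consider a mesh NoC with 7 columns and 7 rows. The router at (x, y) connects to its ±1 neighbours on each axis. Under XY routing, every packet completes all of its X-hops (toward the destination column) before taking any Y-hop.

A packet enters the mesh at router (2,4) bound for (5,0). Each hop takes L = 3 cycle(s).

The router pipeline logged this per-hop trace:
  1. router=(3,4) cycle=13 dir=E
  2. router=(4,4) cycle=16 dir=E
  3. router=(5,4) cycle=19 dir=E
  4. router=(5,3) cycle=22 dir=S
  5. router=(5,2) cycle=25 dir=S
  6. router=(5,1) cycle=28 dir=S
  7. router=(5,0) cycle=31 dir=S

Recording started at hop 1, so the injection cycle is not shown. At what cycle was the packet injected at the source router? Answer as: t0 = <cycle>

cyc[1] = 13 and cyc[k] = t0 + k·L for every k.
So t0 = 13 − 1·3 = 10.

t0 = 10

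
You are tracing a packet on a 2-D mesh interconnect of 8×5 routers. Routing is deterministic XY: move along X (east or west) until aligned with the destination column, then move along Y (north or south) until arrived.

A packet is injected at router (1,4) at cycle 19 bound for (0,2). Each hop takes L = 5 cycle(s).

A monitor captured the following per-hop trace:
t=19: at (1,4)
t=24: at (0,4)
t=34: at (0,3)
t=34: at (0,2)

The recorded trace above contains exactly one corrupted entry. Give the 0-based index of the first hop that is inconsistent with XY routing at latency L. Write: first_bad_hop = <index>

hop 1: step (-1,+0), +5 cyc — ok
hop 2: step (+0,-1), +10 cyc — BAD: Δcyc=10≠L

first_bad_hop = 2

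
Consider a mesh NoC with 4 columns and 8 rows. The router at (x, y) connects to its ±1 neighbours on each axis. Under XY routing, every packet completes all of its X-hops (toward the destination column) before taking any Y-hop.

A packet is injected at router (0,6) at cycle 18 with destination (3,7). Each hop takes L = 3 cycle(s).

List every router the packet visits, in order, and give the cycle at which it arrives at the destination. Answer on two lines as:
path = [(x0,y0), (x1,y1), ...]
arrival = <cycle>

path = [(0,6), (1,6), (2,6), (3,6), (3,7)]
arrival = 30

hop 0: (0,6) @ cyc 18
hop 1: (1,6) @ cyc 21  [E]
hop 2: (2,6) @ cyc 24  [E]
hop 3: (3,6) @ cyc 27  [E]
hop 4: (3,7) @ cyc 30  [N]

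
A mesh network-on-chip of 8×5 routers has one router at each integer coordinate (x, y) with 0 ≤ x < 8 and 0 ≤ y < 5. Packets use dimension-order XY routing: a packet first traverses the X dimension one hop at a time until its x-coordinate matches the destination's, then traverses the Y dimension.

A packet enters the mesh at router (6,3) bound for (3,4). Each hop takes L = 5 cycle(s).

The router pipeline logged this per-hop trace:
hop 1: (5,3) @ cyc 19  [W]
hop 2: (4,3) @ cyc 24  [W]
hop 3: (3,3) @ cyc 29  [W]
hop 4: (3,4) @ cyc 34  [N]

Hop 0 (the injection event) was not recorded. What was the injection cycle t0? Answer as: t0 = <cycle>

At hop 1 the cycle is 19; in general cyc_k = t0 + kL.
t0 = cyc[1] − L = 19 − 5 = 14.

t0 = 14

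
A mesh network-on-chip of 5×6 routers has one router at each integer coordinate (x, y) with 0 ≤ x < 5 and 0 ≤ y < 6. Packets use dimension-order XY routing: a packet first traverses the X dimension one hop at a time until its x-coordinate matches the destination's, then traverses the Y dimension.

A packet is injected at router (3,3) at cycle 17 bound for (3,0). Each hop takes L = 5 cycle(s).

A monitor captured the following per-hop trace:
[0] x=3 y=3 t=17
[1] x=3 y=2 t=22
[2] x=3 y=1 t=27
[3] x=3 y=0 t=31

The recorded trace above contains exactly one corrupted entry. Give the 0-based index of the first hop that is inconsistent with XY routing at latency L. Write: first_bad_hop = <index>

first_bad_hop = 3

check 1→ d=(0,-1) cyc+5: ok
check 2→ d=(0,-1) cyc+5: ok
check 3→ d=(0,-1) cyc+4: BAD: Δcyc=4≠L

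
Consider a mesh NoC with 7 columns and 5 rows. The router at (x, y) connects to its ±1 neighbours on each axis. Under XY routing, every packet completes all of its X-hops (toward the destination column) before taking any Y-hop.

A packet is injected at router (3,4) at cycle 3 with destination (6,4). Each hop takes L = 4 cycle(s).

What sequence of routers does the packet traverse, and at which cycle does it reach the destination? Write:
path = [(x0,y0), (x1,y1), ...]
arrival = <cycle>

path = [(3,4), (4,4), (5,4), (6,4)]
arrival = 15

t=3: at (3,4)
t=7: at (4,4) after E
t=11: at (5,4) after E
t=15: at (6,4) after E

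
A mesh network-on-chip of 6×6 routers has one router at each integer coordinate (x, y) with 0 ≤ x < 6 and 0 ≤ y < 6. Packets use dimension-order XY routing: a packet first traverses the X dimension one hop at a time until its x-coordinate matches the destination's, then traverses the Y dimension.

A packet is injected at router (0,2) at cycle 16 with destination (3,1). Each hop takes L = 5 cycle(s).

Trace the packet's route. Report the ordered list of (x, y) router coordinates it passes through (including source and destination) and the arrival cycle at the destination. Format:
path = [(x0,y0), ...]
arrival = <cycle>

hop 0: (0,2) @ cyc 16
hop 1: (1,2) @ cyc 21  [E]
hop 2: (2,2) @ cyc 26  [E]
hop 3: (3,2) @ cyc 31  [E]
hop 4: (3,1) @ cyc 36  [S]

path = [(0,2), (1,2), (2,2), (3,2), (3,1)]
arrival = 36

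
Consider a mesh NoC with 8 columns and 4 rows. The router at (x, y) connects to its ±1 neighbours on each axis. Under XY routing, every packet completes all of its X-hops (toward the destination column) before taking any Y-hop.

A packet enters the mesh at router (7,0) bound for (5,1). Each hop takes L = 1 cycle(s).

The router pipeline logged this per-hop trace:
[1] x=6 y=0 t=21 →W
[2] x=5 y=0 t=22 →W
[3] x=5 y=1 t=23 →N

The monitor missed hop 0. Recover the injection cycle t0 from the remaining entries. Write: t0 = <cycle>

cyc[1] = 21 and cyc[k] = t0 + k·L for every k.
Subtract one hop: t0 = 21 − 1 = 20.

t0 = 20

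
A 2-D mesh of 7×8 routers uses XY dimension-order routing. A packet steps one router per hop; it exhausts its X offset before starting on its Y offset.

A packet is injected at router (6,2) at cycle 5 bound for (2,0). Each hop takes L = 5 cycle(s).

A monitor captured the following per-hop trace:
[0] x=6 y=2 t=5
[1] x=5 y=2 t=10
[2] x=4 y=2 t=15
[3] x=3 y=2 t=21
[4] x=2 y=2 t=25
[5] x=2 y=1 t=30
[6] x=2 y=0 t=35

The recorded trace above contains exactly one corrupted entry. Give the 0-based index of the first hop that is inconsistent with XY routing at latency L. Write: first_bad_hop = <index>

first_bad_hop = 3

  1: Δx=-1 Δy=+0 Δt=5 [ok]
  2: Δx=-1 Δy=+0 Δt=5 [ok]
  3: Δx=-1 Δy=+0 Δt=6 [BAD: Δcyc=6≠L]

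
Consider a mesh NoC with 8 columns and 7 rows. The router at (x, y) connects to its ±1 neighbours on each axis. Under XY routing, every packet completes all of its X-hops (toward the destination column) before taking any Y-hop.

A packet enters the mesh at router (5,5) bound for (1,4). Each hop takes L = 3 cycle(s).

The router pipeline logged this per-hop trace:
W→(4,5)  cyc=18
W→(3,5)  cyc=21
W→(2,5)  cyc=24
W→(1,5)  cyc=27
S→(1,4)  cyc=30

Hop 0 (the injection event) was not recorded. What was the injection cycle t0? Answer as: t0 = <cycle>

The first recorded entry is hop 1 at cycle 18.
Therefore t0 = 18 − L = 15.

t0 = 15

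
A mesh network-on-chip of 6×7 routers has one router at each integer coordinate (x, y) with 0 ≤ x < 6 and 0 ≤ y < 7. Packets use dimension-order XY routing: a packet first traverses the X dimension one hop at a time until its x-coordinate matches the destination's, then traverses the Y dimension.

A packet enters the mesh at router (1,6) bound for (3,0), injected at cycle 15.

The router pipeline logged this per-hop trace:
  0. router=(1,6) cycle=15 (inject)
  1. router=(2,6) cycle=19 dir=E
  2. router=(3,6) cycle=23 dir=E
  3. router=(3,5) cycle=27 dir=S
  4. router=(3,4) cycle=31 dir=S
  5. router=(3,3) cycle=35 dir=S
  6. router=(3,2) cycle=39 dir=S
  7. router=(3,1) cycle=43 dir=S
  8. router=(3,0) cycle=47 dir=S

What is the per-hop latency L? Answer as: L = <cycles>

Between hops 0 and 1 the cycle counter advances 19 − 15 = 4.
One hop costs L cycles, so L = 4.

L = 4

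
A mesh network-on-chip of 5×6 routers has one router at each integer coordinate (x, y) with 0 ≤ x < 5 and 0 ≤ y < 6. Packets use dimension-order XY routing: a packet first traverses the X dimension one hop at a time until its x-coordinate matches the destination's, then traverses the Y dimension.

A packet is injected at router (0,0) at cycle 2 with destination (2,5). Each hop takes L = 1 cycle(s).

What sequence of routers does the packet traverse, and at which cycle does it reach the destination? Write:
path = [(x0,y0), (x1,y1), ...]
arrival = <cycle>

path = [(0,0), (1,0), (2,0), (2,1), (2,2), (2,3), (2,4), (2,5)]
arrival = 9

t=2: at (0,0)
t=3: at (1,0) after E
t=4: at (2,0) after E
t=5: at (2,1) after N
t=6: at (2,2) after N
t=7: at (2,3) after N
t=8: at (2,4) after N
t=9: at (2,5) after N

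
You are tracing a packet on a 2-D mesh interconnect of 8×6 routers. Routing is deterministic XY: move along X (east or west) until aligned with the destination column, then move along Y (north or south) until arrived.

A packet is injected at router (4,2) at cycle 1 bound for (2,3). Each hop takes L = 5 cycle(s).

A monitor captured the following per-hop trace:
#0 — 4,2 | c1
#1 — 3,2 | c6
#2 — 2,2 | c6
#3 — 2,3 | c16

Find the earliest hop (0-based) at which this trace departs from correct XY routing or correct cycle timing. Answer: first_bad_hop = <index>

hop 1: step (-1,+0), +5 cyc — ok
hop 2: step (-1,+0), +0 cyc — BAD: Δcyc=0≠L

first_bad_hop = 2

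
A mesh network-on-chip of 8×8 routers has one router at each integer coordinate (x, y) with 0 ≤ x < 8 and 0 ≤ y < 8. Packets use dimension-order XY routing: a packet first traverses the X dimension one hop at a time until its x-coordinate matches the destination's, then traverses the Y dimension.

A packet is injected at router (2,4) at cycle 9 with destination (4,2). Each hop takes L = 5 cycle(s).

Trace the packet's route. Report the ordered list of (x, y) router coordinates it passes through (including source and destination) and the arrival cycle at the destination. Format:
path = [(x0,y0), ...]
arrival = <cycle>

path = [(2,4), (3,4), (4,4), (4,3), (4,2)]
arrival = 29

hop 0: (2,4) @ cyc 9
hop 1: (3,4) @ cyc 14  [E]
hop 2: (4,4) @ cyc 19  [E]
hop 3: (4,3) @ cyc 24  [S]
hop 4: (4,2) @ cyc 29  [S]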